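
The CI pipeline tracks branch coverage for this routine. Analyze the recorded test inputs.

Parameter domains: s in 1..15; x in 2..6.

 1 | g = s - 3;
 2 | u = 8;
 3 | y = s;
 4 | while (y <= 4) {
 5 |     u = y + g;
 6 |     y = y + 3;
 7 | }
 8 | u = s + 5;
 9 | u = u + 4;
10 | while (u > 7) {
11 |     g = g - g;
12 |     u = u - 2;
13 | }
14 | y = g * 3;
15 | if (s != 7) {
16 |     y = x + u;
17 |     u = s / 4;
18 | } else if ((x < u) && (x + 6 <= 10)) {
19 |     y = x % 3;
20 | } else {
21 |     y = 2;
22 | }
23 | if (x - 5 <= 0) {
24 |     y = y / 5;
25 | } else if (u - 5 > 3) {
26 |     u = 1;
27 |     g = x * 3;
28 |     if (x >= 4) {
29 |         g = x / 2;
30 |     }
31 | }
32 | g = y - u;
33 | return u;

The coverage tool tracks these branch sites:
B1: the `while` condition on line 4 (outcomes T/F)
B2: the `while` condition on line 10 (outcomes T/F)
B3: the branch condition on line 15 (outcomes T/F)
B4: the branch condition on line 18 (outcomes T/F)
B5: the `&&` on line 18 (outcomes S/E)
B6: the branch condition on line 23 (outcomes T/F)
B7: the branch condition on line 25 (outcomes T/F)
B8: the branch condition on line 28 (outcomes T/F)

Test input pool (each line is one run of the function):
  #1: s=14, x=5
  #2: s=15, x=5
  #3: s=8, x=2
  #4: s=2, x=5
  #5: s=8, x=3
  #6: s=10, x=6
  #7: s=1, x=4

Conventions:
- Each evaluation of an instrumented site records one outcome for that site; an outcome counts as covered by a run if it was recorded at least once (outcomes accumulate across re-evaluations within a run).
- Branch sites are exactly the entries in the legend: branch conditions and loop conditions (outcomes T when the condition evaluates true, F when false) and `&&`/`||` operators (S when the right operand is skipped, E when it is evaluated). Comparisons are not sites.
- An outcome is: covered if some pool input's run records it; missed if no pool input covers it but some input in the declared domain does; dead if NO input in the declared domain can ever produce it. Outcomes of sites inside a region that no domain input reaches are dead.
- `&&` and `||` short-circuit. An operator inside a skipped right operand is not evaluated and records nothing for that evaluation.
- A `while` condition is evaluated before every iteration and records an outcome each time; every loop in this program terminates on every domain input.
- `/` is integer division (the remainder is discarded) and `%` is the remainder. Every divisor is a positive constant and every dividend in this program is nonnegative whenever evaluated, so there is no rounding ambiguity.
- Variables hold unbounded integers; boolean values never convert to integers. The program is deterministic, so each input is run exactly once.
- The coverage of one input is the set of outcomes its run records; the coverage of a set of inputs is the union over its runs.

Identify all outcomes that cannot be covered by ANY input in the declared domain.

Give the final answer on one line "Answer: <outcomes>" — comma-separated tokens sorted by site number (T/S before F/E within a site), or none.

running all 75 domain inputs and tallying outcomes:
  B7=T: never recorded by any domain input -> dead
  B8=T: never recorded by any domain input -> dead
  B8=F: never recorded by any domain input -> dead
  reachable outcomes have witnesses, e.g. B1=T (e.g. s=1, x=2), B1=F (e.g. s=1, x=2), B2=T (e.g. s=1, x=2), B2=F (e.g. s=1, x=2)

Answer: B7=T, B8=T, B8=F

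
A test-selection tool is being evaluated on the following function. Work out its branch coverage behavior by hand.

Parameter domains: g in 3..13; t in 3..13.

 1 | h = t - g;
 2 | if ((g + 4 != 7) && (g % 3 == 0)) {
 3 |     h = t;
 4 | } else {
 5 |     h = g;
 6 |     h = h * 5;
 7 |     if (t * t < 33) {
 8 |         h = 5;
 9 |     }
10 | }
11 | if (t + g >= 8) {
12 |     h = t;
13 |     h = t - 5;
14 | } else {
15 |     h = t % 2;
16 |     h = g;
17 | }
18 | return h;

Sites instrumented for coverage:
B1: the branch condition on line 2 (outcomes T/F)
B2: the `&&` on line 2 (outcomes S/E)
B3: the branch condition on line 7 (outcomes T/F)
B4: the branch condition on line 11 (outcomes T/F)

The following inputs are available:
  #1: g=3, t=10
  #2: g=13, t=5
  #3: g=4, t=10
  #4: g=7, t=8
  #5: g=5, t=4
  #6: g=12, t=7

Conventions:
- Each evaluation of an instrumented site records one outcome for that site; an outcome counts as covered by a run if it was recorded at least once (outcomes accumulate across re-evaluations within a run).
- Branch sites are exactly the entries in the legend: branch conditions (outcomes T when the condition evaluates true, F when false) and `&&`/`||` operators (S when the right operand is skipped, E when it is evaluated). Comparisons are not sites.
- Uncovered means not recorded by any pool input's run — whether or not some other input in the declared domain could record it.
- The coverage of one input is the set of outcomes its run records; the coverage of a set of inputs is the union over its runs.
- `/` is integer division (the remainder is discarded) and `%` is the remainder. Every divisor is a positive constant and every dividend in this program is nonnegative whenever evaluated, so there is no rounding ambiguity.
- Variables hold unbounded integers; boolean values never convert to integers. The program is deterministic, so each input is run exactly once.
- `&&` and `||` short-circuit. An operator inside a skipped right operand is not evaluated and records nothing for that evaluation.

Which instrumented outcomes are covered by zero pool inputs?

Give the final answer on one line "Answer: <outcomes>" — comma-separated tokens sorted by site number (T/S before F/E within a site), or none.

#1 (g=3, t=10) -> covered: B1=F, B2=S, B3=F, B4=T
#2 (g=13, t=5) -> covered: B1=F, B2=E, B3=T, B4=T
#3 (g=4, t=10) -> covered: B1=F, B2=E, B3=F, B4=T
#4 (g=7, t=8) -> covered: B1=F, B2=E, B3=F, B4=T
#5 (g=5, t=4) -> covered: B1=F, B2=E, B3=T, B4=T
#6 (g=12, t=7) -> covered: B1=T, B2=E, B4=T
union over the pool: B1=T, B1=F, B2=S, B2=E, B3=T, B3=F, B4=T
uncovered (1 of 8): B4=F

Answer: B4=F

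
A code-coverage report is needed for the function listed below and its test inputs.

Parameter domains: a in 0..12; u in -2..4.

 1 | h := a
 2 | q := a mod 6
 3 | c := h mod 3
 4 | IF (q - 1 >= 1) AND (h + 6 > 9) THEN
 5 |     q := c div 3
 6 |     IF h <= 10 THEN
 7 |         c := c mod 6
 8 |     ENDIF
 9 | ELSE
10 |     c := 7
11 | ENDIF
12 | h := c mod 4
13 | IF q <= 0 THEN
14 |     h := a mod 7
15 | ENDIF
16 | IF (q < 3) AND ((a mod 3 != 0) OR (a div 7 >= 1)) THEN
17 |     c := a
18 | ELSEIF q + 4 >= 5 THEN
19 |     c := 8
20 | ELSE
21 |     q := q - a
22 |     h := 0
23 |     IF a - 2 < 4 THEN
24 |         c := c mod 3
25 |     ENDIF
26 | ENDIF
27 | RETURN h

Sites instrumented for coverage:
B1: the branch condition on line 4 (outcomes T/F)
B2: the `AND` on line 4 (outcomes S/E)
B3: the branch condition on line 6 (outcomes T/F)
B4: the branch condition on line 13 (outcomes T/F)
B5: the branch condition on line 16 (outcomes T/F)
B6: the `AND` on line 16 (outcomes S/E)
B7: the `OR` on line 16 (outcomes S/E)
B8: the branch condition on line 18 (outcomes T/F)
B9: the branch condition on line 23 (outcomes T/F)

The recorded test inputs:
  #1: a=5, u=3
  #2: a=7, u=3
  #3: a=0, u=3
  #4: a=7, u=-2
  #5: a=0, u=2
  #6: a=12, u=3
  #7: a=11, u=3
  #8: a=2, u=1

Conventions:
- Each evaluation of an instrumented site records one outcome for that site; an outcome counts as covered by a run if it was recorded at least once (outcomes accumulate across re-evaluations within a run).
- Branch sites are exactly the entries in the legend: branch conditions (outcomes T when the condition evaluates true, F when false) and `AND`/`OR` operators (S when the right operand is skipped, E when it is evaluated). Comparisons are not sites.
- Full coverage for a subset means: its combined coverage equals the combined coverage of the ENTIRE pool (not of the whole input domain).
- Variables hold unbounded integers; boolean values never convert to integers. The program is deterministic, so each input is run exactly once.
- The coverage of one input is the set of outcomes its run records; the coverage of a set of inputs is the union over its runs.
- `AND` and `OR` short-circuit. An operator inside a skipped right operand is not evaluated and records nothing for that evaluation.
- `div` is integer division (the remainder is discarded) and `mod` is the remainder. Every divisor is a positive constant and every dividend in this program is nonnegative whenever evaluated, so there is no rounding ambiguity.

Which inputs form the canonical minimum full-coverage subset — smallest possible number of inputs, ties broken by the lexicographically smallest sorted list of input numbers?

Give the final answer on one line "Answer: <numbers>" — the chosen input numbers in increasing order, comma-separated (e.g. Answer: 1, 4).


input #1 (a=5, u=3): covers B1=T, B2=E, B3=T, B4=T, B5=T, B6=E, B7=S
input #2 (a=7, u=3): covers B1=F, B2=S, B4=F, B5=T, B6=E, B7=S
input #3 (a=0, u=3): covers B1=F, B2=S, B4=T, B5=F, B6=E, B7=E, B8=F, B9=T
input #4 (a=7, u=-2): covers B1=F, B2=S, B4=F, B5=T, B6=E, B7=S
input #5 (a=0, u=2): covers B1=F, B2=S, B4=T, B5=F, B6=E, B7=E, B8=F, B9=T
input #6 (a=12, u=3): covers B1=F, B2=S, B4=T, B5=T, B6=E, B7=E
input #7 (a=11, u=3): covers B1=T, B2=E, B3=F, B4=T, B5=T, B6=E, B7=S
input #8 (a=2, u=1): covers B1=F, B2=E, B4=F, B5=T, B6=E, B7=S
together the pool reaches 15 outcomes: B1=T, B1=F, B2=S, B2=E, B3=T, B3=F, B4=T, B4=F, B5=T, B5=F, B6=E, B7=S, B7=E, B8=F, B9=T
size 1 is not enough: best union over all size-1 subsets is 8/15
size 2 is not enough: best union over all size-2 subsets is 13/15
size 3 is not enough: best union over all size-3 subsets is 14/15
inputs {1, 2, 3, 7} (size 4) cover everything; no size-4 subset with a lexicographically smaller index list covers all 15
Answer: 1, 2, 3, 7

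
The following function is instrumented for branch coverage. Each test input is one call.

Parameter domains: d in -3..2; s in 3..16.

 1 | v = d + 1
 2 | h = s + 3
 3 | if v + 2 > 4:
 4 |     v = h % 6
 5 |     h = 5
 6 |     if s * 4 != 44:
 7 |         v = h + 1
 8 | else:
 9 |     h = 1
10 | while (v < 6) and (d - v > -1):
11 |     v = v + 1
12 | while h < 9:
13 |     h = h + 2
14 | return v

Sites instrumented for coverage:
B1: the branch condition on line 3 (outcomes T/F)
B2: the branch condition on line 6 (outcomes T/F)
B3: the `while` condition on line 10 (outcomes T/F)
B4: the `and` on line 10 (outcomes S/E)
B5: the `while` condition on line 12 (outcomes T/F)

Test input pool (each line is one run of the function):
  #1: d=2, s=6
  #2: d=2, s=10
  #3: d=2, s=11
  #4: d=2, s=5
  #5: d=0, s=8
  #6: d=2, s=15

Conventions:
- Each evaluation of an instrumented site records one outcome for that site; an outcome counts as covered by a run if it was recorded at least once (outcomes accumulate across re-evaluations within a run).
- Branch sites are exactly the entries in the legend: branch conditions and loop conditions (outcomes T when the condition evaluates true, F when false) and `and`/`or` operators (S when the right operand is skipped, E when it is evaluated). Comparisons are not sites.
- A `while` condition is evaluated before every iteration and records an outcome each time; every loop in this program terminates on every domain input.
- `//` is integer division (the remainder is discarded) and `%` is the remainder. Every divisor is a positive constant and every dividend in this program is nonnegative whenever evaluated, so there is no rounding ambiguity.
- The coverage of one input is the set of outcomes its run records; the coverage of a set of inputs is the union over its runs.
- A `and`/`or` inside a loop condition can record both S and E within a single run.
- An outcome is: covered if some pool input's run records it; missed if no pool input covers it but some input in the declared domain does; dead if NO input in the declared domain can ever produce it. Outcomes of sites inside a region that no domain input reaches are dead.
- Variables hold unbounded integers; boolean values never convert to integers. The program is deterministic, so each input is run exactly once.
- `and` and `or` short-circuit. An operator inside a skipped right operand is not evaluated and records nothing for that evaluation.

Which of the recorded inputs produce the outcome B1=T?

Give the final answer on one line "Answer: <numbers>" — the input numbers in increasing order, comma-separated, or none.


input #1 (d=2, s=6): hits B1=T
input #2 (d=2, s=10): hits B1=T
input #3 (d=2, s=11): hits B1=T
input #4 (d=2, s=5): hits B1=T
input #5 (d=0, s=8): never hits B1=T
input #6 (d=2, s=15): hits B1=T
Answer: 1, 2, 3, 4, 6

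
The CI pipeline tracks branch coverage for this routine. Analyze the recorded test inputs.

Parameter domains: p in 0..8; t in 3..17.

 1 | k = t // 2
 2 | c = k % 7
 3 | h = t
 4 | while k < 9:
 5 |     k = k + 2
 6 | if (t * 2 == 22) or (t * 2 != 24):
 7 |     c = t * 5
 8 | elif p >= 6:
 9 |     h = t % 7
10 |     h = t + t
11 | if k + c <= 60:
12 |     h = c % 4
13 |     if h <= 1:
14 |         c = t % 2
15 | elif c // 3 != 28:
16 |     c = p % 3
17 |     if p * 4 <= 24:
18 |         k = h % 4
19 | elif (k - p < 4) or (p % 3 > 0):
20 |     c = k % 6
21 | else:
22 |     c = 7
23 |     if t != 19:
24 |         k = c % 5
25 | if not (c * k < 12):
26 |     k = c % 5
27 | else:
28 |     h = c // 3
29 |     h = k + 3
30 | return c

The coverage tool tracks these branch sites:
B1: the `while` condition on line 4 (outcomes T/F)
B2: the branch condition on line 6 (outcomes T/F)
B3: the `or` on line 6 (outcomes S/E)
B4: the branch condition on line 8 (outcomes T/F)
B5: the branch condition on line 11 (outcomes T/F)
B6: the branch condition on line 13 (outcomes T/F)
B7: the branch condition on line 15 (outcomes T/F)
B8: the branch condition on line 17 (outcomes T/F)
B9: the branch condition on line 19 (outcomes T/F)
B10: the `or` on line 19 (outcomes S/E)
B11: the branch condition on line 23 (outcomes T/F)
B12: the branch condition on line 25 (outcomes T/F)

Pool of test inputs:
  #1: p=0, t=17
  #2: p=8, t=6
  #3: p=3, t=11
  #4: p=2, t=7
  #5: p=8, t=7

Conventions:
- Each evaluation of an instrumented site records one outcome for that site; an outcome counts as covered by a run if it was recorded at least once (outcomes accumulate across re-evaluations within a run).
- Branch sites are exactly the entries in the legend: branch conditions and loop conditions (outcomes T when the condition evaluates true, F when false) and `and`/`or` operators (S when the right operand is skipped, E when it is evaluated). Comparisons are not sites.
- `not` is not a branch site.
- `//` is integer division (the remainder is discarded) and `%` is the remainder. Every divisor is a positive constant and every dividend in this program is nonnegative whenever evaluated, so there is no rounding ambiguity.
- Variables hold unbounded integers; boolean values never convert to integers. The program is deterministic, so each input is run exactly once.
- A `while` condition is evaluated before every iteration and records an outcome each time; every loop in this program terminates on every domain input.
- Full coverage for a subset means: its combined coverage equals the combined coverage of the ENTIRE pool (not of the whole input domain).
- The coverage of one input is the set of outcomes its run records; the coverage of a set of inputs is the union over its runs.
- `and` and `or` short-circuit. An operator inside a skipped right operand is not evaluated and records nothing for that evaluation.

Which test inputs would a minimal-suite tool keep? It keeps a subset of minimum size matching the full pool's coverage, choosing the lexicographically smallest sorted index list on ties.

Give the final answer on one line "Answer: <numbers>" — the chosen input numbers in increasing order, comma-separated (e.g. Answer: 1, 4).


test 1 (p=0, t=17) fires B1->T, B1->F, B3->E, B2->T, B5->F, B7->F, B10->E, B9->F, B11->T, B12->T; hits B1=T, B1=F, B2=T, B3=E, B5=F, B7=F, B9=F, B10=E, B11=T, B12=T
test 2 (p=8, t=6) fires B1->T, B1->T, B1->T, B1->F, B3->E, B2->T, B5->T, B6->F, B12->T; hits B1=T, B1=F, B2=T, B3=E, B5=T, B6=F, B12=T
test 3 (p=3, t=11) fires B1->T, B1->T, B1->F, B3->S, B2->T, B5->F, B7->T, B8->T, B12->F; hits B1=T, B1=F, B2=T, B3=S, B5=F, B7=T, B8=T, B12=F
test 4 (p=2, t=7) fires B1->T, B1->T, B1->T, B1->F, B3->E, B2->T, B5->T, B6->F, B12->T; hits B1=T, B1=F, B2=T, B3=E, B5=T, B6=F, B12=T
test 5 (p=8, t=7) fires B1->T, B1->T, B1->T, B1->F, B3->E, B2->T, B5->T, B6->F, B12->T; hits B1=T, B1=F, B2=T, B3=E, B5=T, B6=F, B12=T
union over all inputs: B1=T, B1=F, B2=T, B3=S, B3=E, B5=T, B5=F, B6=F, B7=T, B7=F, B8=T, B9=F, B10=E, B11=T, B12=T, B12=F (16 outcomes)
every size-1 subset falls short of the 16 outcomes (best: 10/16)
every size-2 subset falls short of the 16 outcomes (best: 14/16)
size 3: inputs {1, 2, 3} cover all 16 outcomes, and no lexicographically smaller subset of this size does
Answer: 1, 2, 3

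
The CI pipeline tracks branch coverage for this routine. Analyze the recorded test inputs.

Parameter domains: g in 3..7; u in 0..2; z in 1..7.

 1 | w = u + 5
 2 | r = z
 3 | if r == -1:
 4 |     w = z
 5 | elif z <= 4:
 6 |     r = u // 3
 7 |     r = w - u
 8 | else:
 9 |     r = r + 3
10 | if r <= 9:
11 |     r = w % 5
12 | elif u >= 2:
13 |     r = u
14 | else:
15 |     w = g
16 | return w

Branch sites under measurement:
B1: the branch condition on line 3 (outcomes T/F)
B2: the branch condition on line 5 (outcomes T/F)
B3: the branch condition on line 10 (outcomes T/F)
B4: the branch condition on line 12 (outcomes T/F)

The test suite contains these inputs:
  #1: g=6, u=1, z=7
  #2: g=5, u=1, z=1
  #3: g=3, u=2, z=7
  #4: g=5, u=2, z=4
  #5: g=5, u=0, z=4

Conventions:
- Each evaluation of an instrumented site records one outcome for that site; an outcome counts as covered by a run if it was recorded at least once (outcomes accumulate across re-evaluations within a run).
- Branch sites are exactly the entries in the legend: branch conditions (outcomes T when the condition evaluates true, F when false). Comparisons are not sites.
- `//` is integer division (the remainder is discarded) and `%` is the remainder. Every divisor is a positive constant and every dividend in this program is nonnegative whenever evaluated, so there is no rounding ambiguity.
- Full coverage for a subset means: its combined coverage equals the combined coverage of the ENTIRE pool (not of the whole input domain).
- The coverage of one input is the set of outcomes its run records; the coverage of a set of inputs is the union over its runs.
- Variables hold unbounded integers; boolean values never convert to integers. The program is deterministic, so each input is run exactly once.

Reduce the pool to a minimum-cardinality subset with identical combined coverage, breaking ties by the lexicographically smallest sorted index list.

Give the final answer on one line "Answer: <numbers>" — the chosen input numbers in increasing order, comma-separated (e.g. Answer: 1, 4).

input #1, g=6, u=1, z=7: outcomes B1=F, B2=F, B3=F, B4=F
input #2, g=5, u=1, z=1: outcomes B1=F, B2=T, B3=T
input #3, g=3, u=2, z=7: outcomes B1=F, B2=F, B3=F, B4=T
input #4, g=5, u=2, z=4: outcomes B1=F, B2=T, B3=T
input #5, g=5, u=0, z=4: outcomes B1=F, B2=T, B3=T
the full pool covers 7 outcomes: B1=F, B2=T, B2=F, B3=T, B3=F, B4=T, B4=F
every size-1 subset falls short of the 7 outcomes (best: 4/7)
every size-2 subset falls short of the 7 outcomes (best: 6/7)
at size 3, {1, 2, 3} reaches all 7 outcomes; every lexicographically earlier size-3 subset fails

Answer: 1, 2, 3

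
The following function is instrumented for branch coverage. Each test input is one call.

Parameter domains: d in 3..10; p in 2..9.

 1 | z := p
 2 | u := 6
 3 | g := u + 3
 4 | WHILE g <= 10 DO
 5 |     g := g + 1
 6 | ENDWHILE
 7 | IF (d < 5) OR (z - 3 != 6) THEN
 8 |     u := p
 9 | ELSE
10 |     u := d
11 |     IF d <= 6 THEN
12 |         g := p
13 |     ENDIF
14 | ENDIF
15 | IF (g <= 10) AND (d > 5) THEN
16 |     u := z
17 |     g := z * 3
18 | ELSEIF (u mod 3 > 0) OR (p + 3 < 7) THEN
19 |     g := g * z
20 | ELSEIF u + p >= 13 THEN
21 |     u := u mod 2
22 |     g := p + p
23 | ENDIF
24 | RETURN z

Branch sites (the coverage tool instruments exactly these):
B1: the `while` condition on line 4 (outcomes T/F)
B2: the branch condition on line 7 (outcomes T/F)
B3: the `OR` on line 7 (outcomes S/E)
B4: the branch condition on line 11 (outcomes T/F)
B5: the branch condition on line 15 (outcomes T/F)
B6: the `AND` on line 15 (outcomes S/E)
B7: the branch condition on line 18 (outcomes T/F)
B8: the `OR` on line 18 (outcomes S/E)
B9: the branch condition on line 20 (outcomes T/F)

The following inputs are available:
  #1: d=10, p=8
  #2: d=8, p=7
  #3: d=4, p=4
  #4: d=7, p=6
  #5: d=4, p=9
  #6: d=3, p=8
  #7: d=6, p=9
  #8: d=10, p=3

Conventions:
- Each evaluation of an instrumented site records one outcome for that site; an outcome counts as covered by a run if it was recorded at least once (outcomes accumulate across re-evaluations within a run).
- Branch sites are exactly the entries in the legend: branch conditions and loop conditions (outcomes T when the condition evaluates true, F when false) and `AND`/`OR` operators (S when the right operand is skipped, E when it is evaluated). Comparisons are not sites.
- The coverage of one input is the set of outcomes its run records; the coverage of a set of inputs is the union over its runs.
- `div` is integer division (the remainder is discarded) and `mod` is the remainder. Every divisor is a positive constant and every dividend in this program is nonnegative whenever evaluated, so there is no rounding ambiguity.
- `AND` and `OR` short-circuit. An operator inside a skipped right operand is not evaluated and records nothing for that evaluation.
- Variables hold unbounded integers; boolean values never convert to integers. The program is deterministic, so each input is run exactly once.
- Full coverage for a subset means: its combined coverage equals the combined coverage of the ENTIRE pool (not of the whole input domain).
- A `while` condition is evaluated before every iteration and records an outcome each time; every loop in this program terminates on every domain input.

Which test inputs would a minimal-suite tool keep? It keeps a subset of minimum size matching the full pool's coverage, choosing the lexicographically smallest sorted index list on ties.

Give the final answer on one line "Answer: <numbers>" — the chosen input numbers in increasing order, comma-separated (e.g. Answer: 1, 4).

run #1 (d=10, p=8) runs B1->T, B1->T, B1->F, B3->E, B2->T, B6->S, B5->F, B8->S, B7->T; records B1=T, B1=F, B2=T, B3=E, B5=F, B6=S, B7=T, B8=S
run #2 (d=8, p=7) runs B1->T, B1->T, B1->F, B3->E, B2->T, B6->S, B5->F, B8->S, B7->T; records B1=T, B1=F, B2=T, B3=E, B5=F, B6=S, B7=T, B8=S
run #3 (d=4, p=4) runs B1->T, B1->T, B1->F, B3->S, B2->T, B6->S, B5->F, B8->S, B7->T; records B1=T, B1=F, B2=T, B3=S, B5=F, B6=S, B7=T, B8=S
run #4 (d=7, p=6) runs B1->T, B1->T, B1->F, B3->E, B2->T, B6->S, B5->F, B8->E, B7->F, B9->F; records B1=T, B1=F, B2=T, B3=E, B5=F, B6=S, B7=F, B8=E, B9=F
run #5 (d=4, p=9) runs B1->T, B1->T, B1->F, B3->S, B2->T, B6->S, B5->F, B8->E, B7->F, B9->T; records B1=T, B1=F, B2=T, B3=S, B5=F, B6=S, B7=F, B8=E, B9=T
run #6 (d=3, p=8) runs B1->T, B1->T, B1->F, B3->S, B2->T, B6->S, B5->F, B8->S, B7->T; records B1=T, B1=F, B2=T, B3=S, B5=F, B6=S, B7=T, B8=S
run #7 (d=6, p=9) runs B1->T, B1->T, B1->F, B3->E, B2->F, B4->T, B6->E, B5->T; records B1=T, B1=F, B2=F, B3=E, B4=T, B5=T, B6=E
run #8 (d=10, p=3) runs B1->T, B1->T, B1->F, B3->E, B2->T, B6->S, B5->F, B8->E, B7->T; records B1=T, B1=F, B2=T, B3=E, B5=F, B6=S, B7=T, B8=E
pool-wide coverage (17 outcomes): B1=T, B1=F, B2=T, B2=F, B3=S, B3=E, B4=T, B5=T, B5=F, B6=S, B6=E, B7=T, B7=F, B8=S, B8=E, B9=T, B9=F
size 1 is not enough: best union over all size-1 subsets is 9/17
size 2 is not enough: best union over all size-2 subsets is 14/17
size 3 is not enough: best union over all size-3 subsets is 16/17
the canonical winner is {1, 4, 5, 7}: size 4, full 17-outcome coverage, earliest index list among size-4 covers

Answer: 1, 4, 5, 7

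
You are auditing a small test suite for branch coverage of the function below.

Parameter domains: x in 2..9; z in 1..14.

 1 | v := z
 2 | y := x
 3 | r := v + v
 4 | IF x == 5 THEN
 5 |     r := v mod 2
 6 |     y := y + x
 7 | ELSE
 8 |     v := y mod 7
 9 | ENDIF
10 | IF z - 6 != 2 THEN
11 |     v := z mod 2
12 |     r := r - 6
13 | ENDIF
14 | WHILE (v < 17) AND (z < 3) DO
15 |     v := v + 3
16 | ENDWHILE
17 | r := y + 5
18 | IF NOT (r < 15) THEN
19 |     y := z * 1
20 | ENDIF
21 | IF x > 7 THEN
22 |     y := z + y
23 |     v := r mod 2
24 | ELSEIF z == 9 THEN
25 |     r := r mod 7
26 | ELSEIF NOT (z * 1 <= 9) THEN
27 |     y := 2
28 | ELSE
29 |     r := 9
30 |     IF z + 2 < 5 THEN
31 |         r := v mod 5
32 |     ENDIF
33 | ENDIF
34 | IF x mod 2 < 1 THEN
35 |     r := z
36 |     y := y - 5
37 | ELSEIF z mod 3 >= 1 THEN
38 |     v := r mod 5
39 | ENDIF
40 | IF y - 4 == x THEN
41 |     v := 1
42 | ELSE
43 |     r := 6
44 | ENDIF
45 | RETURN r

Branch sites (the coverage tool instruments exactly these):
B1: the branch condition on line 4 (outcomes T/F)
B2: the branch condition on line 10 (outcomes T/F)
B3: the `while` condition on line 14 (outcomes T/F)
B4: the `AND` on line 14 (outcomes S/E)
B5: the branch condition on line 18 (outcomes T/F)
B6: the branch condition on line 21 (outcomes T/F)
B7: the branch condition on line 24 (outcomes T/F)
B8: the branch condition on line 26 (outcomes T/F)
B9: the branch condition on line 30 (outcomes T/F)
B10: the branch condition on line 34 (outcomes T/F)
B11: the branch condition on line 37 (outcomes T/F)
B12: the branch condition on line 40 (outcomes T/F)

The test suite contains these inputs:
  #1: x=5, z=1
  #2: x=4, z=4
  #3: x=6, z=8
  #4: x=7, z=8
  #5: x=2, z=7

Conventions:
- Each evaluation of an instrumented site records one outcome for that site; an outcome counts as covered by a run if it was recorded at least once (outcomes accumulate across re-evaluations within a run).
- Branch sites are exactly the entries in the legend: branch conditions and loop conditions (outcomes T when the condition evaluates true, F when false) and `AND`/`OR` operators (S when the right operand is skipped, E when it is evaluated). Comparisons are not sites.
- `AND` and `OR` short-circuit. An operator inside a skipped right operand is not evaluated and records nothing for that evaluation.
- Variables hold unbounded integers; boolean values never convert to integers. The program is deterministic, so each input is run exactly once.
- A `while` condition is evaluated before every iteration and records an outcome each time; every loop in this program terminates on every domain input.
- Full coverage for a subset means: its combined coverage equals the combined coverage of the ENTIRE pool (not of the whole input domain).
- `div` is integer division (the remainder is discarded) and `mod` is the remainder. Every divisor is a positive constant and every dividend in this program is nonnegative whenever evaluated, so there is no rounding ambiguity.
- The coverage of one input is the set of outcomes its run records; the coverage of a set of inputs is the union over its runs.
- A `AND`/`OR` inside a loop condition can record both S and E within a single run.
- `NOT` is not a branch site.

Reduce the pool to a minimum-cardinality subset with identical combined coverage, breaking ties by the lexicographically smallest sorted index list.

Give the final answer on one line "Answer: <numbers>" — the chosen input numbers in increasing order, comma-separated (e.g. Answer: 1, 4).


input #1, x=5, z=1: events B1->T, B2->T, B4->E, B3->T, B4->E, B3->T, B4->E, B3->T, B4->E, B3->T, B4->E, B3->T, B4->E, B3->T, ...; outcomes B1=T, B2=T, B3=T, B3=F, B4=S, B4=E, B5=T, B6=F, B7=F, B8=F, B9=T, B10=F, B11=T, B12=F
input #2, x=4, z=4: events B1->F, B2->T, B4->E, B3->F, B5->F, B6->F, B7->F, B8->F, B9->F, B10->T, B12->F; outcomes B1=F, B2=T, B3=F, B4=E, B5=F, B6=F, B7=F, B8=F, B9=F, B10=T, B12=F
input #3, x=6, z=8: events B1->F, B2->F, B4->E, B3->F, B5->F, B6->F, B7->F, B8->F, B9->F, B10->T, B12->F; outcomes B1=F, B2=F, B3=F, B4=E, B5=F, B6=F, B7=F, B8=F, B9=F, B10=T, B12=F
input #4, x=7, z=8: events B1->F, B2->F, B4->E, B3->F, B5->F, B6->F, B7->F, B8->F, B9->F, B10->F, B11->T, B12->F; outcomes B1=F, B2=F, B3=F, B4=E, B5=F, B6=F, B7=F, B8=F, B9=F, B10=F, B11=T, B12=F
input #5, x=2, z=7: events B1->F, B2->T, B4->E, B3->F, B5->F, B6->F, B7->F, B8->F, B9->F, B10->T, B12->F; outcomes B1=F, B2=T, B3=F, B4=E, B5=F, B6=F, B7=F, B8=F, B9=F, B10=T, B12=F
pool-wide coverage (19 outcomes): B1=T, B1=F, B2=T, B2=F, B3=T, B3=F, B4=S, B4=E, B5=T, B5=F, B6=F, B7=F, B8=F, B9=T, B9=F, B10=T, B10=F, B11=T, B12=F
no size-1 subset reaches all 19 outcomes (best union: 14/19)
the canonical winner is {1, 3}: size 2, full 19-outcome coverage, earliest index list among size-2 covers
Answer: 1, 3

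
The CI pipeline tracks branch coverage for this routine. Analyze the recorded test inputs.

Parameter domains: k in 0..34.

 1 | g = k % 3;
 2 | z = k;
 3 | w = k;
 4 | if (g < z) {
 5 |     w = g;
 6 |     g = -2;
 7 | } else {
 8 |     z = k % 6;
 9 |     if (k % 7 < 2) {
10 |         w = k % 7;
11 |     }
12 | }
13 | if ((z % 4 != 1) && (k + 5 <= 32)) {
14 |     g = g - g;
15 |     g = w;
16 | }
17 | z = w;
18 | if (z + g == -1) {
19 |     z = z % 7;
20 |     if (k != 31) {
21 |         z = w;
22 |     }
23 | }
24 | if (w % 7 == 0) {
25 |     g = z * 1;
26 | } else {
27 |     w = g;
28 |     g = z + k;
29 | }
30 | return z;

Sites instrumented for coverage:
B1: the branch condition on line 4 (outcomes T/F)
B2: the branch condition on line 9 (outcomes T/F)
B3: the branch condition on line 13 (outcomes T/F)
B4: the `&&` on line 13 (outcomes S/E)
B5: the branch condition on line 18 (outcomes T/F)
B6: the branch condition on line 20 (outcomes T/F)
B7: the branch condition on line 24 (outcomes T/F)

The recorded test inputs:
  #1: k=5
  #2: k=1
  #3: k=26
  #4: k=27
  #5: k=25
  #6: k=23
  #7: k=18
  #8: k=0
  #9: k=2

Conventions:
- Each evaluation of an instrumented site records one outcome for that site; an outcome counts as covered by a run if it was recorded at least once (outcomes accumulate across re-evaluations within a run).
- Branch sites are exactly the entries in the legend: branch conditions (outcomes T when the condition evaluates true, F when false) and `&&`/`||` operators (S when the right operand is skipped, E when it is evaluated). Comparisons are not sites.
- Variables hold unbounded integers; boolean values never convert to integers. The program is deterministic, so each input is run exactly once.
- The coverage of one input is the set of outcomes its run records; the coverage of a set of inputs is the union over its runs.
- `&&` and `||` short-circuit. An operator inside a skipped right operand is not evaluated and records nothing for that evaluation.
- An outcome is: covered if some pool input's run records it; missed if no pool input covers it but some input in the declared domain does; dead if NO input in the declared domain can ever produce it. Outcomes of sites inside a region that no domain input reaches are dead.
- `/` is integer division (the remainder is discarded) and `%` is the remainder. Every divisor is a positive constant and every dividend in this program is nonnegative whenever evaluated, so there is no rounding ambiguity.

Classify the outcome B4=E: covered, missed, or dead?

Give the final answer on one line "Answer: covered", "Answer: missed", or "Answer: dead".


B4=E is recorded by pool input(s) 3, 4, 6, 7, 8, 9 -> covered
Answer: covered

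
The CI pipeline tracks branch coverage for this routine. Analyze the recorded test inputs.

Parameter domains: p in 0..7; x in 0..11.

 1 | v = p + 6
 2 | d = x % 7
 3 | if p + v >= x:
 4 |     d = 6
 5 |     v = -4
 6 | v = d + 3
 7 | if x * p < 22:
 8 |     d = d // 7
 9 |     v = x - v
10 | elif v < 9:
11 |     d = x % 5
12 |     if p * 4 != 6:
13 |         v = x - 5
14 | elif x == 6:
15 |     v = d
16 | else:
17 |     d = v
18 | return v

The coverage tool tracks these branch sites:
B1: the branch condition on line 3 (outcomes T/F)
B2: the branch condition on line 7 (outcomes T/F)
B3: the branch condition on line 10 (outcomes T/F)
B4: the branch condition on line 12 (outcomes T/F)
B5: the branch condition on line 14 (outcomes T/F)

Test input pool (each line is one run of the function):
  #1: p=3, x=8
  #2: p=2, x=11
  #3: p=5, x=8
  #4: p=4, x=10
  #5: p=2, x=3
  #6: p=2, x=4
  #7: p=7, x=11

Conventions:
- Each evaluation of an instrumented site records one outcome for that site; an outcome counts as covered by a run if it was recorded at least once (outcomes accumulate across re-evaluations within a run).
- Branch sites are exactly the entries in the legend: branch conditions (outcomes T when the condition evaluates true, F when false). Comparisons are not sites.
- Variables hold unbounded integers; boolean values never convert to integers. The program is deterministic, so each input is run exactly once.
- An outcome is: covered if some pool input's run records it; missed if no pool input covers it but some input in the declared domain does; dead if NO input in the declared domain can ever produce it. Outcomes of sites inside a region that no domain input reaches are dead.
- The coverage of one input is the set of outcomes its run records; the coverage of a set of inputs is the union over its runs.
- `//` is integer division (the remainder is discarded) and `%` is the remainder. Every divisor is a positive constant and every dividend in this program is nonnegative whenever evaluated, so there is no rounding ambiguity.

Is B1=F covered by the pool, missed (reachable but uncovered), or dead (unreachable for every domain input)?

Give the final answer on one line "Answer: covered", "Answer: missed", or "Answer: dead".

B1=F is recorded by pool input(s) 2 -> covered

Answer: covered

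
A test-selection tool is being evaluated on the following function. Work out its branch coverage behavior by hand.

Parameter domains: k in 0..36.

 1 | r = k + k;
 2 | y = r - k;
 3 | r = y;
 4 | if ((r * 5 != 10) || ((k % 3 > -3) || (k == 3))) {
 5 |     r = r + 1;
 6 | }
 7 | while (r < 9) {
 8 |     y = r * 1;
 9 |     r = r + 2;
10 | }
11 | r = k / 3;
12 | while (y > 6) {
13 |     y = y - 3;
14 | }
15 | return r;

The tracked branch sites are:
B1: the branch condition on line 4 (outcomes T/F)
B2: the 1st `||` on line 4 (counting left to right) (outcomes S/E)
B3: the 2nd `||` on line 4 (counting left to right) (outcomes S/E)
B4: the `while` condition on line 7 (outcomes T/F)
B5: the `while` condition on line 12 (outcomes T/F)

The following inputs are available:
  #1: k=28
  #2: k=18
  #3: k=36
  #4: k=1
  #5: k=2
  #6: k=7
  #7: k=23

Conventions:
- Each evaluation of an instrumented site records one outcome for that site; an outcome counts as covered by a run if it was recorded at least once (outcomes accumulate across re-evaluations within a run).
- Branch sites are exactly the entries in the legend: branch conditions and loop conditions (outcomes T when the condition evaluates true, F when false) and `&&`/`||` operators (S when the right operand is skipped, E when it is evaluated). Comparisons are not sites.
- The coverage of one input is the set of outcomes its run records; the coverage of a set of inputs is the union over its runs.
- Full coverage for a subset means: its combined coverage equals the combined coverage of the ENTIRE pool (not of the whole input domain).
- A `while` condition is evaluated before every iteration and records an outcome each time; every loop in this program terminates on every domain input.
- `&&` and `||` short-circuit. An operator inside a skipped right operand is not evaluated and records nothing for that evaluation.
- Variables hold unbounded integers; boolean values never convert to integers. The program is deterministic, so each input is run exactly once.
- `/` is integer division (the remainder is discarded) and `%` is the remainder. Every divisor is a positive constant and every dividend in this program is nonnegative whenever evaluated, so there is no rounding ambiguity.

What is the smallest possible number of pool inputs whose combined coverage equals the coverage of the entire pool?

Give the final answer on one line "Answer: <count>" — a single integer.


#1 (k=28) -> B2->S, B1->T, B4->F, B5->T, B5->T, B5->T, B5->T, B5->T, B5->T, B5->T, B5->T, B5->F; covered: B1=T, B2=S, B4=F, B5=T, B5=F
#2 (k=18) -> B2->S, B1->T, B4->F, B5->T, B5->T, B5->T, B5->T, B5->F; covered: B1=T, B2=S, B4=F, B5=T, B5=F
#3 (k=36) -> B2->S, B1->T, B4->F, B5->T, B5->T, B5->T, B5->T, B5->T, B5->T, B5->T, B5->T, B5->T, B5->T, B5->F; covered: B1=T, B2=S, B4=F, B5=T, B5=F
#4 (k=1) -> B2->S, B1->T, B4->T, B4->T, B4->T, B4->T, B4->F, B5->T, B5->F; covered: B1=T, B2=S, B4=T, B4=F, B5=T, B5=F
#5 (k=2) -> B2->E, B3->S, B1->T, B4->T, B4->T, B4->T, B4->F, B5->T, B5->F; covered: B1=T, B2=E, B3=S, B4=T, B4=F, B5=T, B5=F
#6 (k=7) -> B2->S, B1->T, B4->T, B4->F, B5->T, B5->F; covered: B1=T, B2=S, B4=T, B4=F, B5=T, B5=F
#7 (k=23) -> B2->S, B1->T, B4->F, B5->T, B5->T, B5->T, B5->T, B5->T, B5->T, B5->F; covered: B1=T, B2=S, B4=F, B5=T, B5=F
pool-wide coverage (8 outcomes): B1=T, B2=S, B2=E, B3=S, B4=T, B4=F, B5=T, B5=F
no size-1 subset reaches all 8 outcomes (best union: 7/8)
inputs {1, 5} (size 2) cover everything; no size-2 subset with a lexicographically smaller index list covers all 8
Answer: 2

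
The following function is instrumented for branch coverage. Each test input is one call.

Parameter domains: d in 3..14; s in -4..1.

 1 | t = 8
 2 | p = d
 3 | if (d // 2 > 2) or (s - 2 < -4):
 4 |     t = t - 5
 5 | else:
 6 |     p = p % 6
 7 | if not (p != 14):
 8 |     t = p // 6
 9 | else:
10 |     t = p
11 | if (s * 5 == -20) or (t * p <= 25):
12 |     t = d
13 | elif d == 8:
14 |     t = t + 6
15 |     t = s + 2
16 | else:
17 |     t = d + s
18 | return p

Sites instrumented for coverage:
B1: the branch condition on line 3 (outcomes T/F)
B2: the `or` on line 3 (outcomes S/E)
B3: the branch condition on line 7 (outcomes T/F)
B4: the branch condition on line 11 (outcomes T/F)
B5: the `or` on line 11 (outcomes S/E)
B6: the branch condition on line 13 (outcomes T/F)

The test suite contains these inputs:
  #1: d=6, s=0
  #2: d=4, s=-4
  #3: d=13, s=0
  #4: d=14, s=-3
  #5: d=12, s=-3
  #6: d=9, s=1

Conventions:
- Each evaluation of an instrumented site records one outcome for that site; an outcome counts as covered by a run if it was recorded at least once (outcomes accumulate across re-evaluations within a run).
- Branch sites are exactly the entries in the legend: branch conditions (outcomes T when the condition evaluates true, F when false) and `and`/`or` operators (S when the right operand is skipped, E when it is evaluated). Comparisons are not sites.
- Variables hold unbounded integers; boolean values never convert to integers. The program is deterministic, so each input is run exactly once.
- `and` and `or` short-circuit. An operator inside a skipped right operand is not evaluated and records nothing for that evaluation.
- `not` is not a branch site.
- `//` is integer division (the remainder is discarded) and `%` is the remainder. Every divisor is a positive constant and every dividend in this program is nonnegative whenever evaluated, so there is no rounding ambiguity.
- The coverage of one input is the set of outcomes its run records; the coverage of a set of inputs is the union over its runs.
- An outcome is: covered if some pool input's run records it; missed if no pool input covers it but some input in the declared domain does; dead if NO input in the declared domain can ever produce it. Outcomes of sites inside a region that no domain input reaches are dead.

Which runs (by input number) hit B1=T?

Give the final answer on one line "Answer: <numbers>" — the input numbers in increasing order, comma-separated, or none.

input #1 (d=6, s=0): records B1=T
input #2 (d=4, s=-4): records B1=T
input #3 (d=13, s=0): records B1=T
input #4 (d=14, s=-3): records B1=T
input #5 (d=12, s=-3): records B1=T
input #6 (d=9, s=1): records B1=T

Answer: 1, 2, 3, 4, 5, 6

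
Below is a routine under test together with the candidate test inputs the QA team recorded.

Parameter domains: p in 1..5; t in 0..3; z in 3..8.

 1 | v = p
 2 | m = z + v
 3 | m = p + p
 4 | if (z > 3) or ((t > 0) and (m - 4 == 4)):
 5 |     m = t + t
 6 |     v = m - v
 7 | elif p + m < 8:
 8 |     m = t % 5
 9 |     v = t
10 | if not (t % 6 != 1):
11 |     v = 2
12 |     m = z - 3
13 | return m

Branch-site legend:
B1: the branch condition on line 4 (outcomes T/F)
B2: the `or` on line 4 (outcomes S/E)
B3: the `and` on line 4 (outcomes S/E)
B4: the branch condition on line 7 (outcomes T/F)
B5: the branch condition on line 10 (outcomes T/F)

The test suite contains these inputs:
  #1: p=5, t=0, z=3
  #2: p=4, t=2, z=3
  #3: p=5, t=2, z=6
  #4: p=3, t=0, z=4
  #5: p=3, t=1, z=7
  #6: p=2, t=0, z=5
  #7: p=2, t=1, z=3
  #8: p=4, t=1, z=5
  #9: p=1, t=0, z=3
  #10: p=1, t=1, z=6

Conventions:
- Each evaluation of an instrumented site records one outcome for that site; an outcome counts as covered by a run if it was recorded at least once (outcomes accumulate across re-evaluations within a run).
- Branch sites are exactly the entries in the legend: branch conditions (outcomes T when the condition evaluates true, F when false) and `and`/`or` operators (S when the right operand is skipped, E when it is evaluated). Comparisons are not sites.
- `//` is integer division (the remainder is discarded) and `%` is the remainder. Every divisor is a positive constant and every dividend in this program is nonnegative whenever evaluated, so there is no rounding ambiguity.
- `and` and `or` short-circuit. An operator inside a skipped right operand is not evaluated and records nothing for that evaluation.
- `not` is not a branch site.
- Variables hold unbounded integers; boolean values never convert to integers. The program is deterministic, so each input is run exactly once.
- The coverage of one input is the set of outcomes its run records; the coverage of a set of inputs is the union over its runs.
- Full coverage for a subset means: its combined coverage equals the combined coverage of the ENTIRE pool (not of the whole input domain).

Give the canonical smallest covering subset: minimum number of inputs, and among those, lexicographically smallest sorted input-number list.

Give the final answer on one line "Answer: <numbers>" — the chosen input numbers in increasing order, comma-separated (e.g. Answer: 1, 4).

test 1 (p=5, t=0, z=3) hits B1=F, B2=E, B3=S, B4=F, B5=F
test 2 (p=4, t=2, z=3) hits B1=T, B2=E, B3=E, B5=F
test 3 (p=5, t=2, z=6) hits B1=T, B2=S, B5=F
test 4 (p=3, t=0, z=4) hits B1=T, B2=S, B5=F
test 5 (p=3, t=1, z=7) hits B1=T, B2=S, B5=T
test 6 (p=2, t=0, z=5) hits B1=T, B2=S, B5=F
test 7 (p=2, t=1, z=3) hits B1=F, B2=E, B3=E, B4=T, B5=T
test 8 (p=4, t=1, z=5) hits B1=T, B2=S, B5=T
test 9 (p=1, t=0, z=3) hits B1=F, B2=E, B3=S, B4=T, B5=F
test 10 (p=1, t=1, z=6) hits B1=T, B2=S, B5=T
pool-wide coverage (10 outcomes): B1=T, B1=F, B2=S, B2=E, B3=S, B3=E, B4=T, B4=F, B5=T, B5=F
no size-1 subset reaches all 10 outcomes (best union: 5/10)
no size-2 subset reaches all 10 outcomes (best union: 8/10)
at size 3, {1, 3, 7} reaches all 10 outcomes; every lexicographically earlier size-3 subset fails

Answer: 1, 3, 7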